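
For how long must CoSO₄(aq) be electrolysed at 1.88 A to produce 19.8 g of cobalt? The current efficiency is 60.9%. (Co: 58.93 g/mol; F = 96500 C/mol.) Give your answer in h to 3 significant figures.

n(Co) = 19.8 / 58.93 = 0.3360 mol
Co²⁺ + 2e⁻ → Co, so n(e⁻) = 2 × 0.3360 = 0.6720 mol
Q = 0.6720 × 96500 / 0.609 = 1.065×10^5 C
t = Q / I = 1.065×10^5 / 1.88 = 56650 s = 15.7 h

15.7 h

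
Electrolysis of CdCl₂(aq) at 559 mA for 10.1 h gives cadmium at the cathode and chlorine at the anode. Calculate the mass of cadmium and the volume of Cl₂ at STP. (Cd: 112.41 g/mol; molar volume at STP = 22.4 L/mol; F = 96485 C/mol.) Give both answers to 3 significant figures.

Q = 0.559 × 36360 = 20330 C; n(e⁻) = 20330 / 96485 = 0.2107 mol
Cathode: Cd²⁺ + 2e⁻ → Cd → n(Cd) = 0.2107/2 = 0.1054 mol → 11.8 g
Anode: 2Cl⁻ → Cl₂ + 2e⁻ → n(Cl₂) = 0.2107/2 = 0.1054 mol → 2.36 L

11.8 g Cd; 2.36 L Cl₂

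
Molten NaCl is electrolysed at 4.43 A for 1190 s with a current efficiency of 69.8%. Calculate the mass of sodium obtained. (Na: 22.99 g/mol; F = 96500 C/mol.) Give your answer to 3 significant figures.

0.877 g

Q = 4.43 × 1190 = 5272 C
n(e⁻) = 5272 / 96500 = 0.05463 mol
Na⁺ + e⁻ → Na, so theoretical m(Na) = 0.05463 × 22.99 = 1.256 g
Actual mass = 69.8% × 1.256 = 0.877 g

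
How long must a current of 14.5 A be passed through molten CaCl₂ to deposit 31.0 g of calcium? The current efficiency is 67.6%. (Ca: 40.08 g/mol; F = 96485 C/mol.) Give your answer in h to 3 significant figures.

4.23 h

n(Ca) = 31.0 / 40.08 = 0.7735 mol
Ca²⁺ + 2e⁻ → Ca, so n(e⁻) = 2 × 0.7735 = 1.547 mol
Q = 1.547 × 96485 / 0.676 = 2.208×10^5 C
t = Q / I = 2.208×10^5 / 14.5 = 15230 s = 4.23 h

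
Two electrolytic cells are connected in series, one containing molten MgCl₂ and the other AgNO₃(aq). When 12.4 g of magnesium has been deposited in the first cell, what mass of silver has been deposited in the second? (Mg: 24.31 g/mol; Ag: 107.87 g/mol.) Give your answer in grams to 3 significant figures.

110 g

n(Mg) = 12.4 / 24.31 = 0.5101 mol
Mg²⁺ + 2e⁻ → Mg, so n(e⁻) = 2 × 0.5101 = 1.020 mol
The cells are in series, so the same charge (and hence the same n(e⁻) = 1.020 mol) passes through both.
Ag⁺ + e⁻ → Ag, so n(Ag) = 1.020 mol
m(Ag) = 1.020 × 107.87 = 110 g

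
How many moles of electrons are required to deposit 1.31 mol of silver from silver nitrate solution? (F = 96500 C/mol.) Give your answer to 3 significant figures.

Ag⁺ + e⁻ → Ag, so n(e⁻) = 1 × 1.31 = 1.310 mol

1.31 mol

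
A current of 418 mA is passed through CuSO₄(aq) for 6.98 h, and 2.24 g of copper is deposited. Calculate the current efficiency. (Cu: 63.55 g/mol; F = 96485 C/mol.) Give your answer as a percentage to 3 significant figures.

64.8%

Q = 0.418 × 25128 = 10500 C
n(e⁻) = 10500 / 96485 = 0.1088 mol
Cu²⁺ + 2e⁻ → Cu, so theoretical n(Cu) = 0.05440 mol → 3.457 g
Efficiency = 2.24 / 3.457 = 0.6480 = 64.8%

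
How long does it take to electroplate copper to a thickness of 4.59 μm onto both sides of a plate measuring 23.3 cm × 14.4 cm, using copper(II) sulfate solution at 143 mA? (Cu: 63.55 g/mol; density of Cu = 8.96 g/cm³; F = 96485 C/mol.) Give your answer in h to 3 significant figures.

16.3 h

Plated area = 2 × 23.3 × 14.4 = 671.0 cm²
Volume = 671.0 × 4.59×10⁻⁴ cm = 0.3080 cm³
m(Cu) = 0.3080 × 8.96 = 2.760 g
n(Cu) = 2.760 / 63.55 = 0.04343 mol; n(e⁻) = 2 × 0.04343 = 0.08686 mol
Q = 0.08686 × 96485 = 8381 C
t = 8381 / 0.143 = 58610 s = 16.3 h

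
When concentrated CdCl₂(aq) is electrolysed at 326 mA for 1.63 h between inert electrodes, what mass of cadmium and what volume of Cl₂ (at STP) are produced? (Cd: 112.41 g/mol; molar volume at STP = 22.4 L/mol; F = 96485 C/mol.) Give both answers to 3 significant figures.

1.11 g Cd; 0.222 L Cl₂

Q = 0.326 × 5868 = 1913 C; n(e⁻) = 1913 / 96485 = 0.01983 mol
Cathode: Cd²⁺ + 2e⁻ → Cd → n(Cd) = 0.01983/2 = 0.009915 mol → 1.11 g
Anode: 2Cl⁻ → Cl₂ + 2e⁻ → n(Cl₂) = 0.01983/2 = 0.009915 mol → 0.222 L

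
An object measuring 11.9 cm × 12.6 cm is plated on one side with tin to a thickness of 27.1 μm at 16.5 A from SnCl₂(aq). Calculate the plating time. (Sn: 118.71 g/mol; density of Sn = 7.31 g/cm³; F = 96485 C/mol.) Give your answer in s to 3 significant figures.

293 s

Plated area = 11.9 × 12.6 = 149.9 cm²
Volume = 149.9 × 27.1×10⁻⁴ cm = 0.4062 cm³
m(Sn) = 0.4062 × 7.31 = 2.969 g
n(Sn) = 2.969 / 118.71 = 0.02501 mol; n(e⁻) = 2 × 0.02501 = 0.05002 mol
Q = 0.05002 × 96485 = 4826 C
t = 4826 / 16.5 = 292.5 s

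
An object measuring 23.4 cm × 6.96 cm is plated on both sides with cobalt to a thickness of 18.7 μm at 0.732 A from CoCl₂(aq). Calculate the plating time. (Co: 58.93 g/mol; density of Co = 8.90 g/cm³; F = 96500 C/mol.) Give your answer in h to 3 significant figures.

Plated area = 2 × 23.4 × 6.96 = 325.7 cm²
Volume = 325.7 × 18.7×10⁻⁴ cm = 0.6091 cm³
m(Co) = 0.6091 × 8.90 = 5.421 g
n(Co) = 5.421 / 58.93 = 0.09199 mol; n(e⁻) = 2 × 0.09199 = 0.1840 mol
Q = 0.1840 × 96500 = 17760 C
t = 17760 / 0.732 = 24260 s = 6.74 h

6.74 h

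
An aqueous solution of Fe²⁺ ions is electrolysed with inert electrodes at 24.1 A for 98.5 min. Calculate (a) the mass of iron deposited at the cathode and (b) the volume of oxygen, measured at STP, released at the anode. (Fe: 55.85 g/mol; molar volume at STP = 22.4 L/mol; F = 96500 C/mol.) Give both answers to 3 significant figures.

Q = 24.1 × 5910 = 1.424×10^5 C; n(e⁻) = 1.424×10^5 / 96500 = 1.476 mol
Cathode: Fe²⁺ + 2e⁻ → Fe → n(Fe) = 1.476/2 = 0.7380 mol → 41.2 g
Anode: 2H₂O → O₂ + 4H⁺ + 4e⁻ → n(O₂) = 1.476/4 = 0.3690 mol → 8.27 L

41.2 g Fe; 8.27 L O₂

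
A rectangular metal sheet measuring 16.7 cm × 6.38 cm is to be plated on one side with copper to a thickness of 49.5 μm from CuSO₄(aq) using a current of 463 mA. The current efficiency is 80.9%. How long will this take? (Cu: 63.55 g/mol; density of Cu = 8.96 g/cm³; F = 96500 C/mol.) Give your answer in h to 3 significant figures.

Plated area = 16.7 × 6.38 = 106.5 cm²
Volume = 106.5 × 49.5×10⁻⁴ cm = 0.5272 cm³
m(Cu) = 0.5272 × 8.96 = 4.724 g
n(Cu) = 4.724 / 63.55 = 0.07434 mol; n(e⁻) = 2 × 0.07434 = 0.1487 mol
Q = 0.1487 × 96500 / 0.809 = 17740 C
t = 17740 / 0.463 = 38320 s = 10.6 h

10.6 h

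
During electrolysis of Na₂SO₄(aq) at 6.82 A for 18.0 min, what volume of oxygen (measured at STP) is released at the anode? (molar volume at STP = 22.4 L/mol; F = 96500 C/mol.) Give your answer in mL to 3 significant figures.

Q = 6.82 A × 1080 s = 7366 C
n(e⁻) = Q/F = 7366/96500 = 0.07633 mol
2H₂O → O₂ + 4H⁺ + 4e⁻, so n(O₂) = 0.07633 / 4 = 0.01908 mol
V = 0.01908 × 22.4 = 0.4274 L
= 427 mL

427 mL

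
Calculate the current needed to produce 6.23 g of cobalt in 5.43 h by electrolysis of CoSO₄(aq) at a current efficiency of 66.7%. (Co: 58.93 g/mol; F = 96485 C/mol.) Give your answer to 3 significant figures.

n(Co) = 6.23 / 58.93 = 0.1057 mol
Co²⁺ + 2e⁻ → Co, so n(e⁻) = 2 × 0.1057 = 0.2114 mol
Q = 0.2114 × 96485 / 0.667 = 30580 C
I = Q / t = 30580 / 19548 s = 1.56 A

1.56 A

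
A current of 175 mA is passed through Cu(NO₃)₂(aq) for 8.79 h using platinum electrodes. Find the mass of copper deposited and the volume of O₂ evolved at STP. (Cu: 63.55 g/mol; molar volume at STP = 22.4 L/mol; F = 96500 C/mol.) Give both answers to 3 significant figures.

1.82 g Cu; 0.321 L O₂

Q = 0.175 × 31644 = 5538 C; n(e⁻) = 5538 / 96500 = 0.05739 mol
Cathode: Cu²⁺ + 2e⁻ → Cu → n(Cu) = 0.05739/2 = 0.02870 mol → 1.82 g
Anode: 2H₂O → O₂ + 4H⁺ + 4e⁻ → n(O₂) = 0.05739/4 = 0.01435 mol → 0.321 L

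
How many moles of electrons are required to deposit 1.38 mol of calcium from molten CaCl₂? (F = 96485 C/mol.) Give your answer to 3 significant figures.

Ca²⁺ + 2e⁻ → Ca, so n(e⁻) = 2 × 1.38 = 2.760 mol

2.76 mol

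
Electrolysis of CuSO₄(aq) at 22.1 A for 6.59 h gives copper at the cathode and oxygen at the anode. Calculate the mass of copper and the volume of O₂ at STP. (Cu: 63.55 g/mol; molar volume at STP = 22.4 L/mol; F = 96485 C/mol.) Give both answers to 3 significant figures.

173 g Cu; 30.4 L O₂

Q = 22.1 × 23724 = 5.243×10^5 C; n(e⁻) = 5.243×10^5 / 96485 = 5.434 mol
Cathode: Cu²⁺ + 2e⁻ → Cu → n(Cu) = 5.434/2 = 2.717 mol → 173 g
Anode: 2H₂O → O₂ + 4H⁺ + 4e⁻ → n(O₂) = 5.434/4 = 1.359 mol → 30.4 L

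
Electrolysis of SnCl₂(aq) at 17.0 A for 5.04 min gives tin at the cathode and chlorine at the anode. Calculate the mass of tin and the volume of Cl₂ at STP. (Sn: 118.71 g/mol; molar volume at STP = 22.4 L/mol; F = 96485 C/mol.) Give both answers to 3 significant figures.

3.16 g Sn; 0.597 L Cl₂

Q = 17.0 × 302.4 = 5141 C; n(e⁻) = 5141 / 96485 = 0.05328 mol
Cathode: Sn²⁺ + 2e⁻ → Sn → n(Sn) = 0.05328/2 = 0.02664 mol → 3.16 g
Anode: 2Cl⁻ → Cl₂ + 2e⁻ → n(Cl₂) = 0.05328/2 = 0.02664 mol → 0.597 L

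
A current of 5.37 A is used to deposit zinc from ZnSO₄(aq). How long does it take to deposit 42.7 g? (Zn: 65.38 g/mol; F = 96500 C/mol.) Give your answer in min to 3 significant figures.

391 min

n(Zn) = 42.7 / 65.38 = 0.6531 mol
Zn²⁺ + 2e⁻ → Zn, so n(e⁻) = 2 × 0.6531 = 1.306 mol
Q = 1.306 × 96500 = 1.260×10^5 C
t = Q / I = 1.260×10^5 / 5.37 = 23460 s = 391 min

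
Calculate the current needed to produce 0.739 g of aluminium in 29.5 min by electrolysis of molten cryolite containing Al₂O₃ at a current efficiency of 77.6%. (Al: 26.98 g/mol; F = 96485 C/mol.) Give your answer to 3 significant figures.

5.77 A

n(Al) = 0.739 / 26.98 = 0.02739 mol
Al³⁺ + 3e⁻ → Al, so n(e⁻) = 3 × 0.02739 = 0.08217 mol
Q = 0.08217 × 96485 / 0.776 = 10220 C
I = Q / t = 10220 / 1770 s = 5.77 A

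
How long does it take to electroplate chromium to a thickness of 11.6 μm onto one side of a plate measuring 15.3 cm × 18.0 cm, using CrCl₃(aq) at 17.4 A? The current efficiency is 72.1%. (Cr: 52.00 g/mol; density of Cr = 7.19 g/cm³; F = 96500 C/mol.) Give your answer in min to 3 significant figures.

Plated area = 15.3 × 18.0 = 275.4 cm²
Volume = 275.4 × 11.6×10⁻⁴ cm = 0.3195 cm³
m(Cr) = 0.3195 × 7.19 = 2.297 g
n(Cr) = 2.297 / 52.00 = 0.04417 mol; n(e⁻) = 3 × 0.04417 = 0.1325 mol
Q = 0.1325 × 96500 / 0.721 = 17730 C
t = 17730 / 17.4 = 1019 s = 17.0 min

17.0 min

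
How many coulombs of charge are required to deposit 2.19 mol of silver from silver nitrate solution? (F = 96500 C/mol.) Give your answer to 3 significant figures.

2.11×10^5 C

Ag⁺ + e⁻ → Ag, so n(e⁻) = 1 × 2.19 = 2.190 mol
Q = 2.190 × 96500 = 2.113×10^5 C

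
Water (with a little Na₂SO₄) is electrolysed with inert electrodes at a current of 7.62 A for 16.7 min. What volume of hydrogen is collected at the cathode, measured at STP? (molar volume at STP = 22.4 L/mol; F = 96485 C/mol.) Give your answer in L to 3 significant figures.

0.886 L

Q = 7.62 A × 1002 s = 7635 C
n(e⁻) = Q/F = 7635/96485 = 0.07913 mol
2H⁺ + 2e⁻ → H₂, so n(H₂) = 0.07913 / 2 = 0.03957 mol
V = 0.03957 × 22.4 = 0.8864 L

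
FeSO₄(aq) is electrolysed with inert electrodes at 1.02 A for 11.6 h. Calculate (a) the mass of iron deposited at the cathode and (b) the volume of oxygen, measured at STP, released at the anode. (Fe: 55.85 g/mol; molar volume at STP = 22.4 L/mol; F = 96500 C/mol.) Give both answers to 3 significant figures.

Q = 1.02 × 41760 = 42600 C; n(e⁻) = 42600 / 96500 = 0.4415 mol
Cathode: Fe²⁺ + 2e⁻ → Fe → n(Fe) = 0.4415/2 = 0.2208 mol → 12.3 g
Anode: 2H₂O → O₂ + 4H⁺ + 4e⁻ → n(O₂) = 0.4415/4 = 0.1104 mol → 2.47 L

12.3 g Fe; 2.47 L O₂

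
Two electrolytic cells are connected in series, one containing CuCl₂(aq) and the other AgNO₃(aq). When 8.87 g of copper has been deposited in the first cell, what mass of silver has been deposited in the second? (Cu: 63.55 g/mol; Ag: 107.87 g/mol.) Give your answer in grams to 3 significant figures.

30.1 g

n(Cu) = 8.87 / 63.55 = 0.1396 mol
Cu²⁺ + 2e⁻ → Cu, so n(e⁻) = 2 × 0.1396 = 0.2792 mol
Same current for the same time ⇒ same n(e⁻) = 0.2792 mol in both cells.
Ag⁺ + e⁻ → Ag, so n(Ag) = 0.2792 mol
m(Ag) = 0.2792 × 107.87 = 30.1 g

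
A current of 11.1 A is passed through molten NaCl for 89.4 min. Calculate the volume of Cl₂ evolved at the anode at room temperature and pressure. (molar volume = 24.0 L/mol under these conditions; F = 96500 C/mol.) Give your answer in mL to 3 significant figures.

Charge passed = 11.1 × 5364 = 59540 C
n(e⁻) = Q/F = 59540/96500 = 0.6170 mol
2Cl⁻ → Cl₂ + 2e⁻, so n(Cl₂) = 0.6170 / 2 = 0.3085 mol
V = 0.3085 × 24.0 = 7.404 L
= 7400 mL

7400 mL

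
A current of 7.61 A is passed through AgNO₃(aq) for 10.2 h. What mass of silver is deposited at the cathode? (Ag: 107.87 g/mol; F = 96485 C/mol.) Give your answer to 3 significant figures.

Q = It = 7.61 × 36720 = 2.794×10^5 C
n(e⁻) = 2.794×10^5 / 96485 = 2.896 mol
Ag⁺ + e⁻ → Ag, so n(Ag) = 2.896 mol
m = 2.896 × 107.87 = 312 g

312 g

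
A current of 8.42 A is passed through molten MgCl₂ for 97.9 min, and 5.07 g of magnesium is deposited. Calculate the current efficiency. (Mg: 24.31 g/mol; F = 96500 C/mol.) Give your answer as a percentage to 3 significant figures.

81.4%

Q = 8.42 × 5874 = 49460 C
n(e⁻) = 49460 / 96500 = 0.5125 mol
Mg²⁺ + 2e⁻ → Mg, so theoretical n(Mg) = 0.2563 mol → 6.231 g
Efficiency = 5.07 / 6.231 = 0.8137 = 81.4%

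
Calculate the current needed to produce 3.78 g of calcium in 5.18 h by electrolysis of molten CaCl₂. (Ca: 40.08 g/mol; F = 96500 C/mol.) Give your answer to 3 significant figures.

0.976 A

n(Ca) = 3.78 / 40.08 = 0.09431 mol
Ca²⁺ + 2e⁻ → Ca, so n(e⁻) = 2 × 0.09431 = 0.1886 mol
Q = 0.1886 × 96500 = 18200 C
I = Q / t = 18200 / 18648 s = 0.976 A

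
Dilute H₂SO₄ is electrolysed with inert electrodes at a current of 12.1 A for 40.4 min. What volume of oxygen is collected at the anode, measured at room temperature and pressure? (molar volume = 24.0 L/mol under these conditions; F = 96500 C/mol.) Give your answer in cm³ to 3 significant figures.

1820 cm³

Charge passed = 12.1 × 2424 = 29330 C
n(e⁻) = Q/F = 29330/96500 = 0.3039 mol
2H₂O → O₂ + 4H⁺ + 4e⁻, so n(O₂) = 0.3039 / 4 = 0.07598 mol
V = 0.07598 × 24.0 = 1.824 L
= 1820 cm³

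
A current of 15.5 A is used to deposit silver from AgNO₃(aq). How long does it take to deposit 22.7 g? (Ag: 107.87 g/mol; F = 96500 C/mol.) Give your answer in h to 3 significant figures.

0.364 h

n(Ag) = 22.7 / 107.87 = 0.2104 mol
Ag⁺ + e⁻ → Ag, so n(e⁻) = 0.2104 mol
Q = 0.2104 × 96500 = 20300 C
t = Q / I = 20300 / 15.5 = 1310 s = 0.364 h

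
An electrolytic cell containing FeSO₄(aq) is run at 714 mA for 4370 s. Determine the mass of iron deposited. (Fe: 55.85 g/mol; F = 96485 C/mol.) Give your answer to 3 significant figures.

Q = It = 0.714 × 4370 = 3120 C
n(e⁻) = Q/F = 3120/96485 = 0.03234 mol
Fe²⁺ + 2e⁻ → Fe, so n(Fe) = 0.03234 / 2 = 0.01617 mol
m = 0.01617 × 55.85 = 0.903 g

0.903 g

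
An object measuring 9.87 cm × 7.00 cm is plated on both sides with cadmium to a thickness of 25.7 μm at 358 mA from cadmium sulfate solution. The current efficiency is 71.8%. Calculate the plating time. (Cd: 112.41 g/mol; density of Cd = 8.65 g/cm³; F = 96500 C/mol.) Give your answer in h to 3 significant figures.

Plated area = 2 × 9.87 × 7.00 = 138.2 cm²
Volume = 138.2 × 25.7×10⁻⁴ cm = 0.3552 cm³
m(Cd) = 0.3552 × 8.65 = 3.072 g
n(Cd) = 3.072 / 112.41 = 0.02733 mol; n(e⁻) = 2 × 0.02733 = 0.05466 mol
Q = 0.05466 × 96500 / 0.718 = 7346 C
t = 7346 / 0.358 = 20520 s = 5.70 h

5.70 h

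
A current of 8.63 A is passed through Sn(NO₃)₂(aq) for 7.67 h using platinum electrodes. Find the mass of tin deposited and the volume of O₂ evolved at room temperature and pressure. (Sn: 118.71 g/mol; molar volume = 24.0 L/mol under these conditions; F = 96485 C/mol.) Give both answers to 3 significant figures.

Q = 8.63 × 27612 = 2.383×10^5 C; n(e⁻) = 2.383×10^5 / 96485 = 2.470 mol
Cathode: Sn²⁺ + 2e⁻ → Sn → n(Sn) = 2.470/2 = 1.235 mol → 147 g
Anode: 2H₂O → O₂ + 4H⁺ + 4e⁻ → n(O₂) = 2.470/4 = 0.6175 mol → 14.8 L

147 g Sn; 14.8 L O₂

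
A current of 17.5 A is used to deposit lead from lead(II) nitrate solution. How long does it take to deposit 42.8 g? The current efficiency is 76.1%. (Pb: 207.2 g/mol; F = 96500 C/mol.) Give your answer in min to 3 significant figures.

49.9 min

n(Pb) = 42.8 / 207.2 = 0.2066 mol
Pb²⁺ + 2e⁻ → Pb, so n(e⁻) = 2 × 0.2066 = 0.4132 mol
Q = 0.4132 × 96500 / 0.761 = 52400 C
t = Q / I = 52400 / 17.5 = 2994 s = 49.9 min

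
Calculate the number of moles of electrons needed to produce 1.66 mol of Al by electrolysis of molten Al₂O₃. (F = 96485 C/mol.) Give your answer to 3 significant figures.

Al³⁺ + 3e⁻ → Al, so n(e⁻) = 3 × 1.66 = 4.980 mol

4.98 mol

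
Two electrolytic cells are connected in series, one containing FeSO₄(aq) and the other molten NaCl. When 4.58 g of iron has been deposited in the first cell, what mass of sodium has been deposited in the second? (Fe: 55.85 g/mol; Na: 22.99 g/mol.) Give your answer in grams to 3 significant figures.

3.77 g

n(Fe) = 4.58 / 55.85 = 0.08201 mol
Fe²⁺ + 2e⁻ → Fe, so n(e⁻) = 2 × 0.08201 = 0.1640 mol
In series, the same 0.1640 mol of electrons flows through the second cell.
Na⁺ + e⁻ → Na, so n(Na) = 0.1640 mol
m(Na) = 0.1640 × 22.99 = 3.77 g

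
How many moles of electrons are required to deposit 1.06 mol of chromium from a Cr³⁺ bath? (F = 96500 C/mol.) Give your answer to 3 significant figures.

3.18 mol

Cr³⁺ + 3e⁻ → Cr, so n(e⁻) = 3 × 1.06 = 3.180 mol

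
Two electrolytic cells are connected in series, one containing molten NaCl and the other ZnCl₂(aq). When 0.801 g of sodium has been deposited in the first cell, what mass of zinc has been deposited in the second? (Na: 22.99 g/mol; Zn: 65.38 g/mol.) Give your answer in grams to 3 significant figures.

1.14 g

n(Na) = 0.801 / 22.99 = 0.03484 mol
Na⁺ + e⁻ → Na, so n(e⁻) = 0.03484 mol
Since the cells are in series, n(e⁻) in the Zn cell is also 0.03484 mol.
Zn²⁺ + 2e⁻ → Zn, so n(Zn) = 0.03484 / 2 = 0.01742 mol
m(Zn) = 0.01742 × 65.38 = 1.14 g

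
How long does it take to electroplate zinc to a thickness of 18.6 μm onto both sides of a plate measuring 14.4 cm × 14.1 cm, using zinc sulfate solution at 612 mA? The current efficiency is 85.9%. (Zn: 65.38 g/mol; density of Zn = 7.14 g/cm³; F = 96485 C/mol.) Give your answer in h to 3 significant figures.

Plated area = 2 × 14.4 × 14.1 = 406.1 cm²
Volume = 406.1 × 18.6×10⁻⁴ cm = 0.7553 cm³
m(Zn) = 0.7553 × 7.14 = 5.393 g
n(Zn) = 5.393 / 65.38 = 0.08249 mol; n(e⁻) = 2 × 0.08249 = 0.1650 mol
Q = 0.1650 × 96485 / 0.859 = 18530 C
t = 18530 / 0.612 = 30280 s = 8.41 h

8.41 h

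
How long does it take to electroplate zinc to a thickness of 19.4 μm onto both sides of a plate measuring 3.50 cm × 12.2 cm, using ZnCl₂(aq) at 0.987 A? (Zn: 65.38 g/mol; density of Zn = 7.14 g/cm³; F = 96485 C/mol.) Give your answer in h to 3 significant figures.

Plated area = 2 × 3.50 × 12.2 = 85.40 cm²
Volume = 85.40 × 19.4×10⁻⁴ cm = 0.1657 cm³
m(Zn) = 0.1657 × 7.14 = 1.183 g
n(Zn) = 1.183 / 65.38 = 0.01809 mol; n(e⁻) = 2 × 0.01809 = 0.03618 mol
Q = 0.03618 × 96485 = 3491 C
t = 3491 / 0.987 = 3537 s = 0.983 h

0.983 h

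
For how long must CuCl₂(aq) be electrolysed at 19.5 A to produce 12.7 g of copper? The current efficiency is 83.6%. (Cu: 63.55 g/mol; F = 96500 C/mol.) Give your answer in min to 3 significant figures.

n(Cu) = 12.7 / 63.55 = 0.1998 mol
Cu²⁺ + 2e⁻ → Cu, so n(e⁻) = 2 × 0.1998 = 0.3996 mol
Q = 0.3996 × 96500 / 0.836 = 46130 C
t = Q / I = 46130 / 19.5 = 2366 s = 39.4 min

39.4 min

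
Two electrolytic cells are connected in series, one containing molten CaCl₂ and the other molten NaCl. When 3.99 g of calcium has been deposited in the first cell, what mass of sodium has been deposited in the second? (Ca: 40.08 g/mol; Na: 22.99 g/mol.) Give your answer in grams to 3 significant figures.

4.58 g

n(Ca) = 3.99 / 40.08 = 0.09955 mol
Ca²⁺ + 2e⁻ → Ca, so n(e⁻) = 2 × 0.09955 = 0.1991 mol
In series, the same 0.1991 mol of electrons flows through the second cell.
Na⁺ + e⁻ → Na, so n(Na) = 0.1991 mol
m(Na) = 0.1991 × 22.99 = 4.58 g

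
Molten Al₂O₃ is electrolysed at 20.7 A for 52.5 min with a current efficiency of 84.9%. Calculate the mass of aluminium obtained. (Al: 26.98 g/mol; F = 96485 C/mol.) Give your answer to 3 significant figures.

5.16 g

Q = 20.7 × 3150 = 65210 C
n(e⁻) = 65210 / 96485 = 0.6759 mol
Al³⁺ + 3e⁻ → Al, so theoretical m(Al) = 0.2253 × 26.98 = 6.079 g
Actual mass = 84.9% × 6.079 = 5.16 g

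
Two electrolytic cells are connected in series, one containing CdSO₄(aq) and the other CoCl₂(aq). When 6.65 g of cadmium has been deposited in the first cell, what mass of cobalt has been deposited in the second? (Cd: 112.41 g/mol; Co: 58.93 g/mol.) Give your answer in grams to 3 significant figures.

n(Cd) = 6.65 / 112.41 = 0.05916 mol
Cd²⁺ + 2e⁻ → Cd, so n(e⁻) = 2 × 0.05916 = 0.1183 mol
Since the cells are in series, n(e⁻) in the Co cell is also 0.1183 mol.
Co²⁺ + 2e⁻ → Co, so n(Co) = 0.1183 / 2 = 0.05915 mol
m(Co) = 0.05915 × 58.93 = 3.49 g

3.49 g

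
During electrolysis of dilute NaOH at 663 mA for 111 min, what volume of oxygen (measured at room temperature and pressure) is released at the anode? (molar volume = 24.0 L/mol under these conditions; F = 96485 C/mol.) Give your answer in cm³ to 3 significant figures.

275 cm³

Q = 0.663 A × 6660 s = 4416 C
Moles of electrons = 4416 / 96485 = 0.04577 mol
2H₂O → O₂ + 4H⁺ + 4e⁻, so n(O₂) = 0.04577 / 4 = 0.01144 mol
V = 0.01144 × 24.0 = 0.2746 L
= 275 cm³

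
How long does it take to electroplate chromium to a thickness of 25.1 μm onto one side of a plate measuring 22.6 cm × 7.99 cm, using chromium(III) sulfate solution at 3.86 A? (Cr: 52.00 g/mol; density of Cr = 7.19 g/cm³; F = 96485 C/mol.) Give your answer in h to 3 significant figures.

1.31 h

Plated area = 22.6 × 7.99 = 180.6 cm²
Volume = 180.6 × 25.1×10⁻⁴ cm = 0.4533 cm³
m(Cr) = 0.4533 × 7.19 = 3.259 g
n(Cr) = 3.259 / 52.00 = 0.06267 mol; n(e⁻) = 3 × 0.06267 = 0.1880 mol
Q = 0.1880 × 96485 = 18140 C
t = 18140 / 3.86 = 4699 s = 1.31 h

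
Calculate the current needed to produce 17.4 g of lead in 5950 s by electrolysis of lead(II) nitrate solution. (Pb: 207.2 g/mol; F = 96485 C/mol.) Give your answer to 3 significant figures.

n(Pb) = 17.4 / 207.2 = 0.08398 mol
Pb²⁺ + 2e⁻ → Pb, so n(e⁻) = 2 × 0.08398 = 0.1680 mol
Q = 0.1680 × 96485 = 16210 C
I = Q / t = 16210 / 5950 s = 2.72 A

2.72 A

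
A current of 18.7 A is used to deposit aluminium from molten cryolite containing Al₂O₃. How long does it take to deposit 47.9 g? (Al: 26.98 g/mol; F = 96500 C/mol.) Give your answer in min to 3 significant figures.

n(Al) = 47.9 / 26.98 = 1.775 mol
Al³⁺ + 3e⁻ → Al, so n(e⁻) = 3 × 1.775 = 5.325 mol
Q = 5.325 × 96500 = 5.139×10^5 C
t = Q / I = 5.139×10^5 / 18.7 = 27480 s = 458 min

458 min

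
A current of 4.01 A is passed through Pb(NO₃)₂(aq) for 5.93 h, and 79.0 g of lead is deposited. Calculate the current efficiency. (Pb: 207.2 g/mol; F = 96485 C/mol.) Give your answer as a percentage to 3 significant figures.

Q = 4.01 × 21348 = 85610 C
n(e⁻) = 85610 / 96485 = 0.8873 mol
Pb²⁺ + 2e⁻ → Pb, so theoretical n(Pb) = 0.4437 mol → 91.93 g
Efficiency = 79.0 / 91.93 = 0.8593 = 85.9%

85.9%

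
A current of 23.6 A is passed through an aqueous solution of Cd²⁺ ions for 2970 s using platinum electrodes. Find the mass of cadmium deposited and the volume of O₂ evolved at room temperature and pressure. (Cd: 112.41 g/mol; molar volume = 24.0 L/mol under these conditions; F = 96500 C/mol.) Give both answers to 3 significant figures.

40.8 g Cd; 4.36 L O₂

Q = 23.6 × 2970 = 70090 C; n(e⁻) = 70090 / 96500 = 0.7263 mol
Cathode: Cd²⁺ + 2e⁻ → Cd → n(Cd) = 0.7263/2 = 0.3632 mol → 40.8 g
Anode: 2H₂O → O₂ + 4H⁺ + 4e⁻ → n(O₂) = 0.7263/4 = 0.1816 mol → 4.36 L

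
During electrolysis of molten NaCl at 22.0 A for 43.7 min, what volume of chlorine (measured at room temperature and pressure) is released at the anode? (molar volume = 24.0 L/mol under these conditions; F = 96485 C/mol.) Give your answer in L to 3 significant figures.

Q = 22.0 A × 2622 s = 57680 C
n(e⁻) = Q/F = 57680/96485 = 0.5978 mol
2Cl⁻ → Cl₂ + 2e⁻, so n(Cl₂) = 0.5978 / 2 = 0.2989 mol
V = 0.2989 × 24.0 = 7.174 L

7.17 L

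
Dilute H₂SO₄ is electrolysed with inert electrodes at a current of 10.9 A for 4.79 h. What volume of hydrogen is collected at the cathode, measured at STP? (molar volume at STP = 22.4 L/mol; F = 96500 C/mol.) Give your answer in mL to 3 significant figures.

21800 mL

Charge passed = 10.9 × 17244 = 1.880×10^5 C
n(e⁻) = Q/F = 1.880×10^5/96500 = 1.948 mol
2H⁺ + 2e⁻ → H₂, so n(H₂) = 1.948 / 2 = 0.9740 mol
V = 0.9740 × 22.4 = 21.82 L
= 21800 mL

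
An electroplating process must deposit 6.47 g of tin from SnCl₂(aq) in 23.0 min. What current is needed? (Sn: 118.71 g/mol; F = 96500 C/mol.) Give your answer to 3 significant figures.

n(Sn) = 6.47 / 118.71 = 0.05450 mol
Sn²⁺ + 2e⁻ → Sn, so n(e⁻) = 2 × 0.05450 = 0.1090 mol
Q = 0.1090 × 96500 = 10520 C
I = Q / t = 10520 / 1380 s = 7.62 A

7.62 A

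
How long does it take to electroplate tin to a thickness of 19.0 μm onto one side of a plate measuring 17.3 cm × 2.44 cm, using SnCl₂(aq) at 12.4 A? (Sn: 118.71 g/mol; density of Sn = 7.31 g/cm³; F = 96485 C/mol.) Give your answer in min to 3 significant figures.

1.28 min

Plated area = 17.3 × 2.44 = 42.21 cm²
Volume = 42.21 × 19.0×10⁻⁴ cm = 0.08020 cm³
m(Sn) = 0.08020 × 7.31 = 0.5863 g
n(Sn) = 0.5863 / 118.71 = 0.004939 mol; n(e⁻) = 2 × 0.004939 = 0.009878 mol
Q = 0.009878 × 96485 = 953.1 C
t = 953.1 / 12.4 = 76.86 s = 1.28 min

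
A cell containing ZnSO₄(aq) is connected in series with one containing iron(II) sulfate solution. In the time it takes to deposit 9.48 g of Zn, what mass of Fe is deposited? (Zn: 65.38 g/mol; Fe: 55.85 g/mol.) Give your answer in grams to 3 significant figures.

8.10 g

n(Zn) = 9.48 / 65.38 = 0.1450 mol
Zn²⁺ + 2e⁻ → Zn, so n(e⁻) = 2 × 0.1450 = 0.2900 mol
Since the cells are in series, n(e⁻) in the Fe cell is also 0.2900 mol.
Fe²⁺ + 2e⁻ → Fe, so n(Fe) = 0.2900 / 2 = 0.1450 mol
m(Fe) = 0.1450 × 55.85 = 8.10 g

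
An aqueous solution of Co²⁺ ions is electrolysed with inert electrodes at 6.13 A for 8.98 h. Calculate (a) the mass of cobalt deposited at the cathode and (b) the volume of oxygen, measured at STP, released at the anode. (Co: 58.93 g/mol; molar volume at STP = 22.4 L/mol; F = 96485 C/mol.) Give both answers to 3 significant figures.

Q = 6.13 × 32328 = 1.982×10^5 C; n(e⁻) = 1.982×10^5 / 96485 = 2.054 mol
Cathode: Co²⁺ + 2e⁻ → Co → n(Co) = 2.054/2 = 1.027 mol → 60.5 g
Anode: 2H₂O → O₂ + 4H⁺ + 4e⁻ → n(O₂) = 2.054/4 = 0.5135 mol → 11.5 L

60.5 g Co; 11.5 L O₂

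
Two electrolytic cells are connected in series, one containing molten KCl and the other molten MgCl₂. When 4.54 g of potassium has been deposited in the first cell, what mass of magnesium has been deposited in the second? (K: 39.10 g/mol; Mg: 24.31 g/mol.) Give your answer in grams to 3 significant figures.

1.41 g

n(K) = 4.54 / 39.10 = 0.1161 mol
K⁺ + e⁻ → K, so n(e⁻) = 0.1161 mol
The cells are in series, so the same charge (and hence the same n(e⁻) = 0.1161 mol) passes through both.
Mg²⁺ + 2e⁻ → Mg, so n(Mg) = 0.1161 / 2 = 0.05805 mol
m(Mg) = 0.05805 × 24.31 = 1.41 g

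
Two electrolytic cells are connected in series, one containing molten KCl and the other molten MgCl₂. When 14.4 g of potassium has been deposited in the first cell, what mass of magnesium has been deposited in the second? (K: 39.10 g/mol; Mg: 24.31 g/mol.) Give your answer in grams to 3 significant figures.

n(K) = 14.4 / 39.10 = 0.3683 mol
K⁺ + e⁻ → K, so n(e⁻) = 0.3683 mol
In series, the same 0.3683 mol of electrons flows through the second cell.
Mg²⁺ + 2e⁻ → Mg, so n(Mg) = 0.3683 / 2 = 0.1842 mol
m(Mg) = 0.1842 × 24.31 = 4.48 g

4.48 g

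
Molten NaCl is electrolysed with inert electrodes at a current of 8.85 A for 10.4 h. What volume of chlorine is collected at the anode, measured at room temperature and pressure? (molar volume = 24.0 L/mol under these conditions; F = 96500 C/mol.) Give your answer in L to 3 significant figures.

41.2 L

Charge passed = 8.85 × 37440 = 3.313×10^5 C
n(e⁻) = 3.313×10^5 / 96500 = 3.433 mol
2Cl⁻ → Cl₂ + 2e⁻, so n(Cl₂) = 3.433 / 2 = 1.717 mol
V = 1.717 × 24.0 = 41.21 L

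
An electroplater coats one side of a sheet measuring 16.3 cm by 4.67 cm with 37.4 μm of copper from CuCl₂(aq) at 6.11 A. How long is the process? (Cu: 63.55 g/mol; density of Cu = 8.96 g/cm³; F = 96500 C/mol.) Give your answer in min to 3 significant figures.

Plated area = 16.3 × 4.67 = 76.12 cm²
Volume = 76.12 × 37.4×10⁻⁴ cm = 0.2847 cm³
m(Cu) = 0.2847 × 8.96 = 2.551 g
n(Cu) = 2.551 / 63.55 = 0.04014 mol; n(e⁻) = 2 × 0.04014 = 0.08028 mol
Q = 0.08028 × 96500 = 7747 C
t = 7747 / 6.11 = 1268 s = 21.1 min

21.1 min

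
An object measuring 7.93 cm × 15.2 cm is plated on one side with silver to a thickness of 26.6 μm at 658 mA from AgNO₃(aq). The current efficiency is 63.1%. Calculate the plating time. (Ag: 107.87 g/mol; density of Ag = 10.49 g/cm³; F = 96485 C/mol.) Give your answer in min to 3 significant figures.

Plated area = 7.93 × 15.2 = 120.5 cm²
Volume = 120.5 × 26.6×10⁻⁴ cm = 0.3205 cm³
m(Ag) = 0.3205 × 10.49 = 3.362 g
n(Ag) = 3.362 / 107.87 = 0.03117 mol; n(e⁻) = 0.03117 mol
Q = 0.03117 × 96485 / 0.631 = 4766 C
t = 4766 / 0.658 = 7243 s = 121 min

121 min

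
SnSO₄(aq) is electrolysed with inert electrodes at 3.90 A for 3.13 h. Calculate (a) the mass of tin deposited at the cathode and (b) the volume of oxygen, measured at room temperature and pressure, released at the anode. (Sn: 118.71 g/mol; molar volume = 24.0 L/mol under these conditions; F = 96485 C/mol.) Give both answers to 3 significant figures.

Q = 3.90 × 11268 = 43950 C; n(e⁻) = 43950 / 96485 = 0.4555 mol
Cathode: Sn²⁺ + 2e⁻ → Sn → n(Sn) = 0.4555/2 = 0.2278 mol → 27.0 g
Anode: 2H₂O → O₂ + 4H⁺ + 4e⁻ → n(O₂) = 0.4555/4 = 0.1139 mol → 2.73 L

27.0 g Sn; 2.73 L O₂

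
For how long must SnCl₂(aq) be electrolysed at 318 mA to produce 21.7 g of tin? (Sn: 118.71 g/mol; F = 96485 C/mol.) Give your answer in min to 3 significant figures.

1850 min

n(Sn) = 21.7 / 118.71 = 0.1828 mol
Sn²⁺ + 2e⁻ → Sn, so n(e⁻) = 2 × 0.1828 = 0.3656 mol
Q = 0.3656 × 96485 = 35270 C
t = Q / I = 35270 / 0.318 = 1.109×10^5 s = 1850 min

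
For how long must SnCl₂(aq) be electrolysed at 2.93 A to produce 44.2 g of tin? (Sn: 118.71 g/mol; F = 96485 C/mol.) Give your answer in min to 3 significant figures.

n(Sn) = 44.2 / 118.71 = 0.3723 mol
Sn²⁺ + 2e⁻ → Sn, so n(e⁻) = 2 × 0.3723 = 0.7446 mol
Q = 0.7446 × 96485 = 71840 C
t = Q / I = 71840 / 2.93 = 24520 s = 409 min

409 min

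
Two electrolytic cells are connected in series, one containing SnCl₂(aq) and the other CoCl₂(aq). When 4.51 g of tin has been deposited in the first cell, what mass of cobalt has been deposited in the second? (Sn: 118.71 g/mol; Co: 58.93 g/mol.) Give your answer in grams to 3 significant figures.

2.24 g

n(Sn) = 4.51 / 118.71 = 0.03799 mol
Sn²⁺ + 2e⁻ → Sn, so n(e⁻) = 2 × 0.03799 = 0.07598 mol
Since the cells are in series, n(e⁻) in the Co cell is also 0.07598 mol.
Co²⁺ + 2e⁻ → Co, so n(Co) = 0.07598 / 2 = 0.03799 mol
m(Co) = 0.03799 × 58.93 = 2.24 g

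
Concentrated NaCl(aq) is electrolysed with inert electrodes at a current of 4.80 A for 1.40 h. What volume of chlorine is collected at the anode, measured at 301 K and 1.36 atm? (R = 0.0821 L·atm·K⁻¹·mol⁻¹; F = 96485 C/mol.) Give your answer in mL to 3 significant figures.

Q = It = 4.80 × 5040 = 24190 C
n(e⁻) = Q/F = 24190/96485 = 0.2507 mol
2Cl⁻ → Cl₂ + 2e⁻, so n(Cl₂) = 0.2507 / 2 = 0.1254 mol
V = nRT/P = 0.1254 × 0.0821 × 301 / 1.36 = 2.279 L
= 2280 mL

2280 mL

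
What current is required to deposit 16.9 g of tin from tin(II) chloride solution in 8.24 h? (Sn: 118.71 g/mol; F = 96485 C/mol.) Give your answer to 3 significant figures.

n(Sn) = 16.9 / 118.71 = 0.1424 mol
Sn²⁺ + 2e⁻ → Sn, so n(e⁻) = 2 × 0.1424 = 0.2848 mol
Q = 0.2848 × 96485 = 27480 C
I = Q / t = 27480 / 29664 s = 0.926 A

0.926 A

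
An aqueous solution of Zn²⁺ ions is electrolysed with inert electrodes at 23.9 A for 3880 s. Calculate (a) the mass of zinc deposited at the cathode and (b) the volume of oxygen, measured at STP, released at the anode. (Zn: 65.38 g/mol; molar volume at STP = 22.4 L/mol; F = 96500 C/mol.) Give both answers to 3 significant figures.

31.4 g Zn; 5.38 L O₂

Q = 23.9 × 3880 = 92730 C; n(e⁻) = 92730 / 96500 = 0.9609 mol
Cathode: Zn²⁺ + 2e⁻ → Zn → n(Zn) = 0.9609/2 = 0.4805 mol → 31.4 g
Anode: 2H₂O → O₂ + 4H⁺ + 4e⁻ → n(O₂) = 0.9609/4 = 0.2402 mol → 5.38 L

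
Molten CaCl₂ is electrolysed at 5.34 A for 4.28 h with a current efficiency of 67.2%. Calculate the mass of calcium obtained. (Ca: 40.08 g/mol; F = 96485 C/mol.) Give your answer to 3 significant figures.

11.5 g

Q = 5.34 × 15408 = 82280 C
n(e⁻) = 82280 / 96485 = 0.8528 mol
Ca²⁺ + 2e⁻ → Ca, so theoretical m(Ca) = 0.4264 × 40.08 = 17.09 g
Actual mass = 67.2% × 17.09 = 11.5 g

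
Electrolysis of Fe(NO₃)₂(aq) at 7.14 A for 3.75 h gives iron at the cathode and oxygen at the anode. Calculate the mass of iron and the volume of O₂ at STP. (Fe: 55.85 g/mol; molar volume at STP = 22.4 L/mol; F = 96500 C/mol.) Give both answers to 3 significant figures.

Q = 7.14 × 13500 = 96390 C; n(e⁻) = 96390 / 96500 = 0.9989 mol
Cathode: Fe²⁺ + 2e⁻ → Fe → n(Fe) = 0.9989/2 = 0.4995 mol → 27.9 g
Anode: 2H₂O → O₂ + 4H⁺ + 4e⁻ → n(O₂) = 0.9989/4 = 0.2497 mol → 5.59 L

27.9 g Fe; 5.59 L O₂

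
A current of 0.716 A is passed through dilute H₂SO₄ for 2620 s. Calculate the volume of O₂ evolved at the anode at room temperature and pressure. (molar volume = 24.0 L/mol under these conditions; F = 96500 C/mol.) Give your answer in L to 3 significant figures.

0.117 L

Charge passed = 0.716 × 2620 = 1876 C
Moles of electrons = 1876 / 96500 = 0.01944 mol
2H₂O → O₂ + 4H⁺ + 4e⁻, so n(O₂) = 0.01944 / 4 = 0.004860 mol
V = 0.004860 × 24.0 = 0.1166 L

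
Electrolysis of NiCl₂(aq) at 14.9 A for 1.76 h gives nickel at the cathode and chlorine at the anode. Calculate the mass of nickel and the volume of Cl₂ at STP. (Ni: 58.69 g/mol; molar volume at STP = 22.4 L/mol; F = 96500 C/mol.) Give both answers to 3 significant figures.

Q = 14.9 × 6336 = 94410 C; n(e⁻) = 94410 / 96500 = 0.9783 mol
Cathode: Ni²⁺ + 2e⁻ → Ni → n(Ni) = 0.9783/2 = 0.4892 mol → 28.7 g
Anode: 2Cl⁻ → Cl₂ + 2e⁻ → n(Cl₂) = 0.9783/2 = 0.4892 mol → 11.0 L

28.7 g Ni; 11.0 L Cl₂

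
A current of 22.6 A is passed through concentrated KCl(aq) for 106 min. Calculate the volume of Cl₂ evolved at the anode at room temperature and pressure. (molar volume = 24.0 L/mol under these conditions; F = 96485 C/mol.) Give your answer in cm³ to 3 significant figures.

17900 cm³

Q = 22.6 A × 6360 s = 1.437×10^5 C
Moles of electrons = 1.437×10^5 / 96485 = 1.489 mol
2Cl⁻ → Cl₂ + 2e⁻, so n(Cl₂) = 1.489 / 2 = 0.7445 mol
V = 0.7445 × 24.0 = 17.87 L
= 17900 cm³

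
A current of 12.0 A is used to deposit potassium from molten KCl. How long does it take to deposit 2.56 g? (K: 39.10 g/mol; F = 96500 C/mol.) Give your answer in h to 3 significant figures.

0.146 h

n(K) = 2.56 / 39.10 = 0.06547 mol
K⁺ + e⁻ → K, so n(e⁻) = 0.06547 mol
Q = 0.06547 × 96500 = 6318 C
t = Q / I = 6318 / 12.0 = 526.5 s = 0.146 h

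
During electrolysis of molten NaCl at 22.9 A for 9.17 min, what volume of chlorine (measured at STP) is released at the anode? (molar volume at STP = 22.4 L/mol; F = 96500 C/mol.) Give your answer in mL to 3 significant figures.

Q = 22.9 A × 550.2 s = 12600 C
Moles of electrons = 12600 / 96500 = 0.1306 mol
2Cl⁻ → Cl₂ + 2e⁻, so n(Cl₂) = 0.1306 / 2 = 0.06530 mol
V = 0.06530 × 22.4 = 1.463 L
= 1460 mL

1460 mL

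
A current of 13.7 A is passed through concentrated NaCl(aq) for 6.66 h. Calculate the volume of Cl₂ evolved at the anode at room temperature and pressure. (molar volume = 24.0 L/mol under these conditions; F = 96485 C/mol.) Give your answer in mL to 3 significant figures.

Charge passed = 13.7 × 23976 = 3.285×10^5 C
n(e⁻) = Q/F = 3.285×10^5/96485 = 3.405 mol
2Cl⁻ → Cl₂ + 2e⁻, so n(Cl₂) = 3.405 / 2 = 1.703 mol
V = 1.703 × 24.0 = 40.87 L
= 40900 mL

40900 mL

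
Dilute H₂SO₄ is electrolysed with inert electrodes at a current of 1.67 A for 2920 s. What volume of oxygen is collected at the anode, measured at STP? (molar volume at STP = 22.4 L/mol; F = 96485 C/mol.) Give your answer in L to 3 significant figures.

Q = It = 1.67 × 2920 = 4876 C
n(e⁻) = 4876 / 96485 = 0.05054 mol
2H₂O → O₂ + 4H⁺ + 4e⁻, so n(O₂) = 0.05054 / 4 = 0.01264 mol
V = 0.01264 × 22.4 = 0.2831 L

0.283 L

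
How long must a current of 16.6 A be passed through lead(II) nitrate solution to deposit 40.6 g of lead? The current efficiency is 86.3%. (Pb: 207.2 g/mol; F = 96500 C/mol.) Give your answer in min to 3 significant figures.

n(Pb) = 40.6 / 207.2 = 0.1959 mol
Pb²⁺ + 2e⁻ → Pb, so n(e⁻) = 2 × 0.1959 = 0.3918 mol
Q = 0.3918 × 96500 / 0.863 = 43810 C
t = Q / I = 43810 / 16.6 = 2639 s = 44.0 min

44.0 min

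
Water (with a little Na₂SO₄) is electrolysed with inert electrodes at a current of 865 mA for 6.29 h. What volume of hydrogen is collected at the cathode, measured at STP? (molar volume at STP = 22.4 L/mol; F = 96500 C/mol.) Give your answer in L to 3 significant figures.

2.27 L

Charge passed = 0.865 × 22644 = 19590 C
Moles of electrons = 19590 / 96500 = 0.2030 mol
2H⁺ + 2e⁻ → H₂, so n(H₂) = 0.2030 / 2 = 0.1015 mol
V = 0.1015 × 22.4 = 2.274 L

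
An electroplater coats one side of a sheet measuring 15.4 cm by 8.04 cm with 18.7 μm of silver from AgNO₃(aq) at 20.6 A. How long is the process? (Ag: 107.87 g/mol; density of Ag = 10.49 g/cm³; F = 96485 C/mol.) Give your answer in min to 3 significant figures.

Plated area = 15.4 × 8.04 = 123.8 cm²
Volume = 123.8 × 18.7×10⁻⁴ cm = 0.2315 cm³
m(Ag) = 0.2315 × 10.49 = 2.428 g
n(Ag) = 2.428 / 107.87 = 0.02251 mol; n(e⁻) = 0.02251 mol
Q = 0.02251 × 96485 = 2172 C
t = 2172 / 20.6 = 105.4 s = 1.76 min

1.76 min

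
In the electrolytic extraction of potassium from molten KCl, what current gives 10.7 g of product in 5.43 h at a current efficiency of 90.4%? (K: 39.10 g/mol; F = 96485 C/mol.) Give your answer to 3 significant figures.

1.49 A

n(K) = 10.7 / 39.10 = 0.2737 mol
K⁺ + e⁻ → K, so n(e⁻) = 0.2737 mol
Q = 0.2737 × 96485 / 0.904 = 29210 C
I = Q / t = 29210 / 19548 s = 1.49 A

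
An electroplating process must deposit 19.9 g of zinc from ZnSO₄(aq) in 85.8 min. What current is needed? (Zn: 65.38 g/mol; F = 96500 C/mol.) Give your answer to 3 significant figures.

11.4 A

n(Zn) = 19.9 / 65.38 = 0.3044 mol
Zn²⁺ + 2e⁻ → Zn, so n(e⁻) = 2 × 0.3044 = 0.6088 mol
Q = 0.6088 × 96500 = 58750 C
I = Q / t = 58750 / 5148 s = 11.4 A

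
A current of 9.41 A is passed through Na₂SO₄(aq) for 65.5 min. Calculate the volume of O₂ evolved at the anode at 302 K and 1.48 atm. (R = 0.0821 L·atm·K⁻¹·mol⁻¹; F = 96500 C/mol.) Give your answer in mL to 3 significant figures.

1610 mL

Q = 9.41 A × 3930 s = 36980 C
Moles of electrons = 36980 / 96500 = 0.3832 mol
2H₂O → O₂ + 4H⁺ + 4e⁻, so n(O₂) = 0.3832 / 4 = 0.09580 mol
V = nRT/P = 0.09580 × 0.0821 × 302 / 1.48 = 1.605 L
= 1610 mL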